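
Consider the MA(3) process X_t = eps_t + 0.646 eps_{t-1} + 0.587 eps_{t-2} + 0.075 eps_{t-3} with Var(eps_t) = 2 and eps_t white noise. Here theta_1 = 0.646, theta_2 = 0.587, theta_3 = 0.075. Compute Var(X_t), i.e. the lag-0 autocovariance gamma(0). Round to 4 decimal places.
\gamma(0) = 3.5350

For an MA(q) process X_t = eps_t + sum_i theta_i eps_{t-i} with
Var(eps_t) = sigma^2, the variance is
  gamma(0) = sigma^2 * (1 + sum_i theta_i^2).
  sum_i theta_i^2 = (0.646)^2 + (0.587)^2 + (0.075)^2 = 0.417316 + 0.344569 + 0.005625 = 0.76751.
  gamma(0) = 2 * (1 + 0.76751) = 2 * 1.76751 = 3.53502, which rounds to 3.5350.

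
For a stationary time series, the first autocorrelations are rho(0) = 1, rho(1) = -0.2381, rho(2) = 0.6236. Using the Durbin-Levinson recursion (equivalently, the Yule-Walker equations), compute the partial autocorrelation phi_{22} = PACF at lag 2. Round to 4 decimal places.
\phi_{22} = 0.6010

The PACF at lag k is phi_{kk}, the last component of the solution
to the Yule-Walker system G_k phi = r_k where
  (G_k)_{ij} = rho(|i - j|), (r_k)_i = rho(i), i,j = 1..k.
Equivalently, Durbin-Levinson gives phi_{kk} iteratively:
  phi_{11} = rho(1)
  phi_{kk} = [rho(k) - sum_{j=1..k-1} phi_{k-1,j} rho(k-j)]
            / [1 - sum_{j=1..k-1} phi_{k-1,j} rho(j)],
  phi_{k,j} = phi_{k-1,j} - phi_{kk} phi_{k-1,k-j},  j = 1..k-1.
Step k = 1:
  phi_11 = rho(1) = -0.2381.
Step k = 2:
  phi_22 = [rho(2) - phi_11 rho(1)] / [1 - phi_11 rho(1)] = [0.6236 - (-0.2381)(-0.2381)] / [1 - (-0.2381)(-0.2381)]
         = 0.56690839 / 0.94330839 = 0.601.
Therefore phi_{22} = 0.6010.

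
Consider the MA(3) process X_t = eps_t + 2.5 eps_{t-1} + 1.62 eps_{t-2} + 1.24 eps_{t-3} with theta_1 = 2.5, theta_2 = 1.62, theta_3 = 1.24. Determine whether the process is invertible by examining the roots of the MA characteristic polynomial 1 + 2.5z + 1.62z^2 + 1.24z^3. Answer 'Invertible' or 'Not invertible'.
\text{Not invertible}

The MA(q) characteristic polynomial is P(z) = 1 + 2.5z + 1.62z^2 + 1.24z^3.
Invertibility requires all roots to lie outside the unit circle, i.e. |z| > 1 for every root.
Degree 3: look for a simple real root z0 first, then factor out (1 - z/z0) and solve the remaining quadratic.
Testing z0 = -0.5: P(-0.5) = 1 + (2.5)(-0.5) + (1.62)(-0.5)^2 + (1.24)(-0.5)^3
  = 1 + (-1.25) + (0.405) + (-0.155) = 0.  So z_0 = -0.5 is a root, |z_0| = 0.5.
Divide out the factor (1 + 2 z) = (1 - z/z0) (since 1/z0 = -2):
  P(z) = (1 + 2 z)(1 + (0.5) z + (0.62) z^2)
  [check: z-coef 0.5 - (-2) = 2.5; z^2-coef 0.62 - (-2)(0.5) = 1.62; z^3-coef -(-2)(0.62) = 1.24.]
Remaining roots from the quadratic factor 1 + (0.5) z + (0.62) z^2:
  Set 1 + (0.5) z + (0.62) z^2 = 0, i.e. a z^2 + b z + c = 0 with a = 0.62, b = 0.5, c = 1.
  Discriminant D = b^2 - 4ac = (0.5)^2 - 4*(0.62)*1 = 0.25 - (2.48) = -2.23.
  D < 0, so the roots are the complex-conjugate pair z = (-b +/- i sqrt(-D)) / (2a) = -0.4032 +/- 1.2043i.
  For a conjugate pair |z|^2 = z * conj(z) = (product of roots) = c/a = 1/(0.62) = 1.612903, so |z| = sqrt(1.612903) = 1.27 for both roots.
Moduli of all roots: 0.5000, 1.2700, 1.2700.
All moduli strictly greater than 1? No.
Verdict: Not invertible.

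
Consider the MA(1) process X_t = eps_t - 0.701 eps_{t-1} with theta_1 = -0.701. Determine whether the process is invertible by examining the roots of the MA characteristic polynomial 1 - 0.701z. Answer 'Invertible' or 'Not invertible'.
\text{Invertible}

The MA(q) characteristic polynomial is P(z) = 1 - 0.701z.
Invertibility requires all roots to lie outside the unit circle, i.e. |z| > 1 for every root.
This is linear in z: 1 + (-0.701) z = 0  =>  z = -1/(-0.701) = 1.426534,  |z| = 1.426534.
Moduli of all roots: 1.4265.
All moduli strictly greater than 1? Yes.
Verdict: Invertible.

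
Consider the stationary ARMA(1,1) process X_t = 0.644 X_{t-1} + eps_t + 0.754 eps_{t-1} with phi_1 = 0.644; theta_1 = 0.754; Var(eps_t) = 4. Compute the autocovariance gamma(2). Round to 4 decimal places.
\gamma(2) = 9.1411

Multiply the model equation by X_{t-k} and take expectations. With theta_0 = psi_0 = 1 and psi_j the MA(infinity) weights, this gives
  gamma(k) - sum_i phi_i gamma(k-i) = c_k,
  c_k = sigma^2 * sum_{j=k..q} theta_j psi_{j-k}   (c_k = 0 for k > q),
using gamma(-m) = gamma(m).
psi-weights needed (psi_j = theta_j + sum_i phi_i psi_{j-i}):
  psi_1 = theta_1 + phi_1 = 0.754 + (0.644) = 1.398
Right-hand sides:
  c_0 = sigma^2 (1 + theta_1 psi_1) = 4 * (1 + (0.754)(1.398)) = 4 * 2.054092 = 8.216368
  c_1 = sigma^2 theta_1 = 4 * (0.754) = 3.016
  c_2 = 0
Equations for k = 0 and k = 1 (AR order 1):
  gamma(0) = phi_1 gamma(1) + c_0
  gamma(1) = phi_1 gamma(0) + c_1
Substituting the second into the first: gamma(0) (1 - phi_1^2) = c_0 + phi_1 c_1, so
  gamma(0) = (c_0 + phi_1 c_1) / (1 - phi_1^2) = (8.216368 + (0.644)(3.016)) / (1 - (0.644)^2) = 10.158672 / 0.585264 = 17.357418.
  gamma(1) = phi_1 gamma(0) + c_1 = (0.644)(17.357418) + (3.016) = 14.194177.
For k = 2 (> q): gamma(2) = phi_1 gamma(1) = (0.644)(14.194177) = 9.14105.
Therefore gamma(2) = 9.1411 (to 4 decimal places).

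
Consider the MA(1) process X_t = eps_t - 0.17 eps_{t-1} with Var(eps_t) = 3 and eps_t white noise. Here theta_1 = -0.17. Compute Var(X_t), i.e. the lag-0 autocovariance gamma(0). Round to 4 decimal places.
\gamma(0) = 3.0867

For an MA(q) process X_t = eps_t + sum_i theta_i eps_{t-i} with
Var(eps_t) = sigma^2, the variance is
  gamma(0) = sigma^2 * (1 + sum_i theta_i^2).
  sum_i theta_i^2 = (-0.17)^2 = 0.0289.
  gamma(0) = 3 * (1 + 0.0289) = 3 * 1.0289 = 3.0867.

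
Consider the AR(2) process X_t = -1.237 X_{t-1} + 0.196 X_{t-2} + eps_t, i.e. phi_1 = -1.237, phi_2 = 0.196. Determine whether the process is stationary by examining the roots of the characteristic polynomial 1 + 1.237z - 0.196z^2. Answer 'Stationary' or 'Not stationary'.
\text{Not stationary}

The AR(p) characteristic polynomial is P(z) = 1 + 1.237z - 0.196z^2.
Stationarity requires all roots to lie outside the unit circle, i.e. |z| > 1 for every root.
Set 1 + (1.237) z + (-0.196) z^2 = 0, i.e. a z^2 + b z + c = 0 with a = -0.196, b = 1.237, c = 1.
Discriminant D = b^2 - 4ac = (1.237)^2 - 4*(-0.196)*1 = 1.530169 - (-0.784) = 2.314169.
D >= 0, so the roots are real: z = (-b +/- sqrt(D)) / (2a) = (-1.237 +/- 1.521239) / (-0.392).
  z_1 = (-1.237 + 1.521239) / (-0.392) = -0.7251,   |z_1| = 0.7251.
  z_2 = (-1.237 - 1.521239) / (-0.392) = 7.0363,   |z_2| = 7.0363.
Moduli of all roots: 0.7251, 7.0363.
All moduli strictly greater than 1? No.
Verdict: Not stationary.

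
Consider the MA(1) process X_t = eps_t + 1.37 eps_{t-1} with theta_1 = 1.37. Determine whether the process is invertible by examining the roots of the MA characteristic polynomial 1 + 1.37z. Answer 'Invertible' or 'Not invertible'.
\text{Not invertible}

The MA(q) characteristic polynomial is P(z) = 1 + 1.37z.
Invertibility requires all roots to lie outside the unit circle, i.e. |z| > 1 for every root.
This is linear in z: 1 + (1.37) z = 0  =>  z = -1/(1.37) = -0.729927,  |z| = 0.729927.
Moduli of all roots: 0.7299.
All moduli strictly greater than 1? No.
Verdict: Not invertible.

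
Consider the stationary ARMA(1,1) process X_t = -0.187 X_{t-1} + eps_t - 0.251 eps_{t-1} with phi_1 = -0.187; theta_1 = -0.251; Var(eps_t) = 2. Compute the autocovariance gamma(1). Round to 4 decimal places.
\gamma(1) = -0.9503

Multiply the model equation by X_{t-k} and take expectations. With theta_0 = psi_0 = 1 and psi_j the MA(infinity) weights, this gives
  gamma(k) - sum_i phi_i gamma(k-i) = c_k,
  c_k = sigma^2 * sum_{j=k..q} theta_j psi_{j-k}   (c_k = 0 for k > q),
using gamma(-m) = gamma(m).
psi-weights needed (psi_j = theta_j + sum_i phi_i psi_{j-i}):
  psi_1 = theta_1 + phi_1 = -0.251 + (-0.187) = -0.438
Right-hand sides:
  c_0 = sigma^2 (1 + theta_1 psi_1) = 2 * (1 + (-0.251)(-0.438)) = 2 * 1.109938 = 2.219876
  c_1 = sigma^2 theta_1 = 2 * (-0.251) = -0.502
  c_2 = 0
Equations for k = 0 and k = 1 (AR order 1):
  gamma(0) = phi_1 gamma(1) + c_0
  gamma(1) = phi_1 gamma(0) + c_1
Substituting the second into the first: gamma(0) (1 - phi_1^2) = c_0 + phi_1 c_1, so
  gamma(0) = (c_0 + phi_1 c_1) / (1 - phi_1^2) = (2.219876 + (-0.187)(-0.502)) / (1 - (-0.187)^2) = 2.31375 / 0.965031 = 2.397591.
  gamma(1) = phi_1 gamma(0) + c_1 = (-0.187)(2.397591) + (-0.502) = -0.95035.
Therefore gamma(1) = -0.9503 (to 4 decimal places).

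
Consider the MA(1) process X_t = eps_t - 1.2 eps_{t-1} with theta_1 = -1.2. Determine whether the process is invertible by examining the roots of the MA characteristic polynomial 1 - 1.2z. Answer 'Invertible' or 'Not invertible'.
\text{Not invertible}

The MA(q) characteristic polynomial is P(z) = 1 - 1.2z.
Invertibility requires all roots to lie outside the unit circle, i.e. |z| > 1 for every root.
This is linear in z: 1 + (-1.2) z = 0  =>  z = -1/(-1.2) = 0.833333,  |z| = 0.833333.
Moduli of all roots: 0.8333.
All moduli strictly greater than 1? No.
Verdict: Not invertible.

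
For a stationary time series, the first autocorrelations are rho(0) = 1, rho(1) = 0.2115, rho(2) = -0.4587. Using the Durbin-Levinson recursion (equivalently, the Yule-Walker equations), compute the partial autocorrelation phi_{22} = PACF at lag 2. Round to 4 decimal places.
\phi_{22} = -0.5270

The PACF at lag k is phi_{kk}, the last component of the solution
to the Yule-Walker system G_k phi = r_k where
  (G_k)_{ij} = rho(|i - j|), (r_k)_i = rho(i), i,j = 1..k.
Equivalently, Durbin-Levinson gives phi_{kk} iteratively:
  phi_{11} = rho(1)
  phi_{kk} = [rho(k) - sum_{j=1..k-1} phi_{k-1,j} rho(k-j)]
            / [1 - sum_{j=1..k-1} phi_{k-1,j} rho(j)],
  phi_{k,j} = phi_{k-1,j} - phi_{kk} phi_{k-1,k-j},  j = 1..k-1.
Step k = 1:
  phi_11 = rho(1) = 0.2115.
Step k = 2:
  phi_22 = [rho(2) - phi_11 rho(1)] / [1 - phi_11 rho(1)] = [-0.4587 - (0.2115)(0.2115)] / [1 - (0.2115)(0.2115)]
         = -0.50343225 / 0.95526775 = -0.527.
Therefore phi_{22} = -0.5270.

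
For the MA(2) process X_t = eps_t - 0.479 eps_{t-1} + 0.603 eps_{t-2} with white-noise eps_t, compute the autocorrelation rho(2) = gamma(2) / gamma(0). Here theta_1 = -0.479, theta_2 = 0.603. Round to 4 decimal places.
\rho(2) = 0.3785

For an MA(q) process with theta_0 = 1, the autocovariance is
  gamma(k) = sigma^2 * sum_{i=0..q-k} theta_i * theta_{i+k},
and rho(k) = gamma(k) / gamma(0). Sigma^2 cancels.
  numerator   = (1)*(0.603) = 0.603.
  denominator = (1)^2 + (-0.479)^2 + (0.603)^2 = 1.59305.
  rho(2) = 0.603 / 1.59305 = 0.3785.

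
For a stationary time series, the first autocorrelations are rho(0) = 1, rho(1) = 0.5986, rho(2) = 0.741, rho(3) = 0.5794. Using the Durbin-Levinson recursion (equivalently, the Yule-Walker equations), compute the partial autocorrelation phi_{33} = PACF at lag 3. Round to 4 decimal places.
\phi_{33} = 0.1049

The PACF at lag k is phi_{kk}, the last component of the solution
to the Yule-Walker system G_k phi = r_k where
  (G_k)_{ij} = rho(|i - j|), (r_k)_i = rho(i), i,j = 1..k.
Equivalently, Durbin-Levinson gives phi_{kk} iteratively:
  phi_{11} = rho(1)
  phi_{kk} = [rho(k) - sum_{j=1..k-1} phi_{k-1,j} rho(k-j)]
            / [1 - sum_{j=1..k-1} phi_{k-1,j} rho(j)],
  phi_{k,j} = phi_{k-1,j} - phi_{kk} phi_{k-1,k-j},  j = 1..k-1.
Step k = 1:
  phi_11 = rho(1) = 0.5986.
Step k = 2:
  phi_22 = [rho(2) - phi_11 rho(1)] / [1 - phi_11 rho(1)] = [0.741 - (0.5986)(0.5986)] / [1 - (0.5986)(0.5986)]
         = 0.38267804 / 0.64167804 = 0.596371.
  Update: phi_21 = phi_11 - phi_22 phi_11 = 0.5986 - (0.596371)(0.5986) = 0.241612.
Step k = 3:
  phi_33 = [rho(3) - phi_21 rho(2) - phi_22 rho(1)] / [1 - phi_21 rho(1) - phi_22 rho(2)]
    numerator   = 0.5794 - (0.241612)(0.741) - (0.596371)(0.5986) = 0.04337762
    denominator = 1 - (0.241612)(0.5986) - (0.596371)(0.741) = 0.41346003
  phi_33 = 0.04337762 / 0.41346003 = 0.1049.
Therefore phi_{33} = 0.1049.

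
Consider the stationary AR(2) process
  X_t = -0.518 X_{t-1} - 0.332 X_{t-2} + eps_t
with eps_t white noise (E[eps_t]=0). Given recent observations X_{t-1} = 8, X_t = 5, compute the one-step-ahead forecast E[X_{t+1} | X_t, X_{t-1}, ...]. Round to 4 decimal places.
E[X_{t+1} \mid \mathcal F_t] = -5.2460

For an AR(p) model X_t = c + sum_i phi_i X_{t-i} + eps_t, the
one-step-ahead conditional mean is
  E[X_{t+1} | X_t, ...] = c + sum_i phi_i X_{t+1-i}.
Substitute known values:
  E[X_{t+1} | ...] = (-0.518) * (5) + (-0.332) * (8)
                   = -5.2460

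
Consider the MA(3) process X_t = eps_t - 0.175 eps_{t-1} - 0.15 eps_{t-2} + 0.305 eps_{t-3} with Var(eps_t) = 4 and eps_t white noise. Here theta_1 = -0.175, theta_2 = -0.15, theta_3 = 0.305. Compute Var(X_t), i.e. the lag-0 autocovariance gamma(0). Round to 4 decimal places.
\gamma(0) = 4.5846

For an MA(q) process X_t = eps_t + sum_i theta_i eps_{t-i} with
Var(eps_t) = sigma^2, the variance is
  gamma(0) = sigma^2 * (1 + sum_i theta_i^2).
  sum_i theta_i^2 = (-0.175)^2 + (-0.15)^2 + (0.305)^2 = 0.030625 + 0.0225 + 0.093025 = 0.14615.
  gamma(0) = 4 * (1 + 0.14615) = 4 * 1.14615 = 4.5846.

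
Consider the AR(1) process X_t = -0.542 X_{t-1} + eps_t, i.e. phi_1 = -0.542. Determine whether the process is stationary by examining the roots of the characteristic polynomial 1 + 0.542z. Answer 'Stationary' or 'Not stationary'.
\text{Stationary}

The AR(p) characteristic polynomial is P(z) = 1 + 0.542z.
Stationarity requires all roots to lie outside the unit circle, i.e. |z| > 1 for every root.
This is linear in z: 1 + (0.542) z = 0  =>  z = -1/(0.542) = -1.845018,  |z| = 1.845018.
Moduli of all roots: 1.8450.
All moduli strictly greater than 1? Yes.
Verdict: Stationary.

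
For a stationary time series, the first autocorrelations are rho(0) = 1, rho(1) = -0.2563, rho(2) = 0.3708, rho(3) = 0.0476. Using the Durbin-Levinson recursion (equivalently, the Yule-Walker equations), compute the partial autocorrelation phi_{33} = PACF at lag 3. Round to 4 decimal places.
\phi_{33} = 0.2340

The PACF at lag k is phi_{kk}, the last component of the solution
to the Yule-Walker system G_k phi = r_k where
  (G_k)_{ij} = rho(|i - j|), (r_k)_i = rho(i), i,j = 1..k.
Equivalently, Durbin-Levinson gives phi_{kk} iteratively:
  phi_{11} = rho(1)
  phi_{kk} = [rho(k) - sum_{j=1..k-1} phi_{k-1,j} rho(k-j)]
            / [1 - sum_{j=1..k-1} phi_{k-1,j} rho(j)],
  phi_{k,j} = phi_{k-1,j} - phi_{kk} phi_{k-1,k-j},  j = 1..k-1.
Step k = 1:
  phi_11 = rho(1) = -0.2563.
Step k = 2:
  phi_22 = [rho(2) - phi_11 rho(1)] / [1 - phi_11 rho(1)] = [0.3708 - (-0.2563)(-0.2563)] / [1 - (-0.2563)(-0.2563)]
         = 0.30511031 / 0.93431031 = 0.326562.
  Update: phi_21 = phi_11 - phi_22 phi_11 = -0.2563 - (0.326562)(-0.2563) = -0.172602.
Step k = 3:
  phi_33 = [rho(3) - phi_21 rho(2) - phi_22 rho(1)] / [1 - phi_21 rho(1) - phi_22 rho(2)]
    numerator   = 0.0476 - (-0.172602)(0.3708) - (0.326562)(-0.2563) = 0.19529873
    denominator = 1 - (-0.172602)(-0.2563) - (0.326562)(0.3708) = 0.83467286
  phi_33 = 0.19529873 / 0.83467286 = 0.234.
Therefore phi_{33} = 0.2340.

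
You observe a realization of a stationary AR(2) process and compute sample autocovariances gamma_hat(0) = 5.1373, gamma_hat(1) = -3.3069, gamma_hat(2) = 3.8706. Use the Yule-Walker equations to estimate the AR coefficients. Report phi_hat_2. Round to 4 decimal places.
\hat\phi_{2} = 0.5790

The Yule-Walker equations for an AR(p) process read, in matrix form,
  Gamma_p phi = r_p,   with   (Gamma_p)_{ij} = gamma(|i - j|),
                       (r_p)_i = gamma(i),   i,j = 1..p.
Substitute the sample gammas (Toeplitz matrix and right-hand side of size 2):
  Gamma_p = [[5.1373, -3.3069], [-3.3069, 5.1373]]
  r_p     = [-3.3069, 3.8706]
Written out:
  5.1373 phi_1 - 3.3069 phi_2 = -3.3069
  -3.3069 phi_1 + 5.1373 phi_2 = 3.8706
Solve by Cramer's rule:
  det = gamma(0)^2 - gamma(1)^2 = (5.1373)^2 - (-3.3069)^2 = 26.39185129 - 10.93558761 = 15.45626368
  phi_hat_1 = [gamma(1) gamma(0) - gamma(1) gamma(2)] / det = [(-3.3069)(5.1373) - (-3.3069)(3.8706)] / 15.45626368 = -4.18885023 / 15.45626368 = -0.271
  phi_hat_2 = [gamma(0) gamma(2) - gamma(1)^2] / det = [(5.1373)(3.8706) - (-3.3069)^2] / 15.45626368 = 8.94884577 / 15.45626368 = 0.579
So phi_hat = [-0.2710, 0.5790].
Therefore phi_hat_2 = 0.5790.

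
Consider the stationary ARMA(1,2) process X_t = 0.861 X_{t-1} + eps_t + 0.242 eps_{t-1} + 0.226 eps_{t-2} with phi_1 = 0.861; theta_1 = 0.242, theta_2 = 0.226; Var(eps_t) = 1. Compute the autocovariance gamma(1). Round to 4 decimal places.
\gamma(1) = 7.0005

Multiply the model equation by X_{t-k} and take expectations. With theta_0 = psi_0 = 1 and psi_j the MA(infinity) weights, this gives
  gamma(k) - sum_i phi_i gamma(k-i) = c_k,
  c_k = sigma^2 * sum_{j=k..q} theta_j psi_{j-k}   (c_k = 0 for k > q),
using gamma(-m) = gamma(m).
psi-weights needed (psi_j = theta_j + sum_i phi_i psi_{j-i}):
  psi_1 = theta_1 + phi_1 = 0.242 + (0.861) = 1.103
  psi_2 = theta_2 + phi_1 psi_1 = 0.226 + (0.861)(1.103) = 1.175683
Right-hand sides:
  c_0 = sigma^2 (1 + theta_1 psi_1 + theta_2 psi_2) = 1 * (1 + (0.242)(1.103) + (0.226)(1.175683)) = 1 * 1.53263 = 1.53263
  c_1 = sigma^2 (theta_1 + theta_2 psi_1) = 1 * (0.242 + (0.226)(1.103)) = 0.491278
  c_2 = sigma^2 theta_2 = 1 * (0.226) = 0.226
Equations for k = 0 and k = 1 (AR order 1):
  gamma(0) = phi_1 gamma(1) + c_0
  gamma(1) = phi_1 gamma(0) + c_1
Substituting the second into the first: gamma(0) (1 - phi_1^2) = c_0 + phi_1 c_1, so
  gamma(0) = (c_0 + phi_1 c_1) / (1 - phi_1^2) = (1.53263 + (0.861)(0.491278)) / (1 - (0.861)^2) = 1.955621 / 0.258679 = 7.560029.
  gamma(1) = phi_1 gamma(0) + c_1 = (0.861)(7.560029) + (0.491278) = 7.000463.
Therefore gamma(1) = 7.0005 (to 4 decimal places).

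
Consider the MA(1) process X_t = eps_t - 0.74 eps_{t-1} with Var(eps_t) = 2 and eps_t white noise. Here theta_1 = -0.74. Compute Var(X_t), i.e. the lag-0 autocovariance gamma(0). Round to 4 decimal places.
\gamma(0) = 3.0952

For an MA(q) process X_t = eps_t + sum_i theta_i eps_{t-i} with
Var(eps_t) = sigma^2, the variance is
  gamma(0) = sigma^2 * (1 + sum_i theta_i^2).
  sum_i theta_i^2 = (-0.74)^2 = 0.5476.
  gamma(0) = 2 * (1 + 0.5476) = 2 * 1.5476 = 3.0952.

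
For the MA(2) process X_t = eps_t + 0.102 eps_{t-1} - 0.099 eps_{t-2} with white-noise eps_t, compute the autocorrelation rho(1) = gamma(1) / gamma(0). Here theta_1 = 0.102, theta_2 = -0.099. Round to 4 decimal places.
\rho(1) = 0.0901

For an MA(q) process with theta_0 = 1, the autocovariance is
  gamma(k) = sigma^2 * sum_{i=0..q-k} theta_i * theta_{i+k},
and rho(k) = gamma(k) / gamma(0). Sigma^2 cancels.
  numerator   = (1)*(0.102) + (0.102)*(-0.099) = 0.091902.
  denominator = (1)^2 + (0.102)^2 + (-0.099)^2 = 1.020205.
  rho(1) = 0.091902 / 1.020205 = 0.0901.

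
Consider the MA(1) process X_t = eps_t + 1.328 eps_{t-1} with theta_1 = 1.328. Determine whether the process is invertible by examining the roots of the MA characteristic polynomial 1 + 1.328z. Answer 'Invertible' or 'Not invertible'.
\text{Not invertible}

The MA(q) characteristic polynomial is P(z) = 1 + 1.328z.
Invertibility requires all roots to lie outside the unit circle, i.e. |z| > 1 for every root.
This is linear in z: 1 + (1.328) z = 0  =>  z = -1/(1.328) = -0.753012,  |z| = 0.753012.
Moduli of all roots: 0.7530.
All moduli strictly greater than 1? No.
Verdict: Not invertible.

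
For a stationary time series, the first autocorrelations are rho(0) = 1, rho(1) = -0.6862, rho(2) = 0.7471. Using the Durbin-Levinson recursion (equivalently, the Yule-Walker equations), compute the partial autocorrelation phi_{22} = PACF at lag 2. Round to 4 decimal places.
\phi_{22} = 0.5220

The PACF at lag k is phi_{kk}, the last component of the solution
to the Yule-Walker system G_k phi = r_k where
  (G_k)_{ij} = rho(|i - j|), (r_k)_i = rho(i), i,j = 1..k.
Equivalently, Durbin-Levinson gives phi_{kk} iteratively:
  phi_{11} = rho(1)
  phi_{kk} = [rho(k) - sum_{j=1..k-1} phi_{k-1,j} rho(k-j)]
            / [1 - sum_{j=1..k-1} phi_{k-1,j} rho(j)],
  phi_{k,j} = phi_{k-1,j} - phi_{kk} phi_{k-1,k-j},  j = 1..k-1.
Step k = 1:
  phi_11 = rho(1) = -0.6862.
Step k = 2:
  phi_22 = [rho(2) - phi_11 rho(1)] / [1 - phi_11 rho(1)] = [0.7471 - (-0.6862)(-0.6862)] / [1 - (-0.6862)(-0.6862)]
         = 0.27622956 / 0.52912956 = 0.522.
Therefore phi_{22} = 0.5220.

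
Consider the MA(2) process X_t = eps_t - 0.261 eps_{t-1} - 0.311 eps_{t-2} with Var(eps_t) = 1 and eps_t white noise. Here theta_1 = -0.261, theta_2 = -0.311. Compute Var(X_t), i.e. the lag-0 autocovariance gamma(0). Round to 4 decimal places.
\gamma(0) = 1.1648

For an MA(q) process X_t = eps_t + sum_i theta_i eps_{t-i} with
Var(eps_t) = sigma^2, the variance is
  gamma(0) = sigma^2 * (1 + sum_i theta_i^2).
  sum_i theta_i^2 = (-0.261)^2 + (-0.311)^2 = 0.068121 + 0.096721 = 0.164842.
  gamma(0) = 1 * (1 + 0.164842) = 1 * 1.164842 = 1.164842, which rounds to 1.1648.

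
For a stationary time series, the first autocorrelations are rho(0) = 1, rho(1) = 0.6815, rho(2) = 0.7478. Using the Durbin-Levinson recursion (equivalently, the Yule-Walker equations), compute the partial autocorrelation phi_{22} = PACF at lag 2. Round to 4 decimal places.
\phi_{22} = 0.5291

The PACF at lag k is phi_{kk}, the last component of the solution
to the Yule-Walker system G_k phi = r_k where
  (G_k)_{ij} = rho(|i - j|), (r_k)_i = rho(i), i,j = 1..k.
Equivalently, Durbin-Levinson gives phi_{kk} iteratively:
  phi_{11} = rho(1)
  phi_{kk} = [rho(k) - sum_{j=1..k-1} phi_{k-1,j} rho(k-j)]
            / [1 - sum_{j=1..k-1} phi_{k-1,j} rho(j)],
  phi_{k,j} = phi_{k-1,j} - phi_{kk} phi_{k-1,k-j},  j = 1..k-1.
Step k = 1:
  phi_11 = rho(1) = 0.6815.
Step k = 2:
  phi_22 = [rho(2) - phi_11 rho(1)] / [1 - phi_11 rho(1)] = [0.7478 - (0.6815)(0.6815)] / [1 - (0.6815)(0.6815)]
         = 0.28335775 / 0.53555775 = 0.5291.
Therefore phi_{22} = 0.5291.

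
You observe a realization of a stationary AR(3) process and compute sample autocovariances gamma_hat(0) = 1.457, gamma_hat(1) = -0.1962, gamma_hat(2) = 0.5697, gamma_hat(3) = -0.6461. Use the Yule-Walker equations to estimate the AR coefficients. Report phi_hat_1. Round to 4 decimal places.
\hat\phi_{1} = 0.0790

The Yule-Walker equations for an AR(p) process read, in matrix form,
  Gamma_p phi = r_p,   with   (Gamma_p)_{ij} = gamma(|i - j|),
                       (r_p)_i = gamma(i),   i,j = 1..p.
Substitute the sample gammas (Toeplitz matrix and right-hand side of size 3):
  Gamma_p = [[1.457, -0.1962, 0.5697], [-0.1962, 1.457, -0.1962], [0.5697, -0.1962, 1.457]]
  r_p     = [-0.1962, 0.5697, -0.6461]
Written out (R1..R3):
  (R1) 1.457 phi_1 - 0.1962 phi_2 + 0.5697 phi_3 = -0.1962
  (R2) -0.1962 phi_1 + 1.457 phi_2 - 0.1962 phi_3 = 0.5697
  (R3) 0.5697 phi_1 - 0.1962 phi_2 + 1.457 phi_3 = -0.6461
Gaussian elimination:
  R2 <- R2 - (-0.1962/1.457) R1 = R2 - (-0.13466) R1:  1.43058 phi_2 - 0.119484 phi_3 = 0.54328
  R3 <- R3 - (0.5697/1.457) R1 = R3 - (0.391009) R1:  -0.119484 phi_2 + 1.234242 phi_3 = -0.569384
  R3 <- R3 - (-0.119484/1.43058) R2 = R3 - (-0.083521) R2:  1.224263 phi_3 = -0.524009
Back-substitution:
  phi_hat_3 = -0.524009 / 1.224263 = -0.42802
  phi_hat_2 = (0.54328 - (-0.119484)(-0.42802)) / 1.43058 = 0.344013
  phi_hat_1 = (-0.1962 - (-0.1962)(0.344013) - (0.5697)(-0.42802)) / 1.457 = 0.079024
So phi_hat = [0.0790, 0.3440, -0.4280].
Therefore phi_hat_1 = 0.0790.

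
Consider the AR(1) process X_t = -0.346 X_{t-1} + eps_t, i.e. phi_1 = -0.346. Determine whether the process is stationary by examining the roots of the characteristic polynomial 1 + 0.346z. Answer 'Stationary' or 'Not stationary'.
\text{Stationary}

The AR(p) characteristic polynomial is P(z) = 1 + 0.346z.
Stationarity requires all roots to lie outside the unit circle, i.e. |z| > 1 for every root.
This is linear in z: 1 + (0.346) z = 0  =>  z = -1/(0.346) = -2.890173,  |z| = 2.890173.
Moduli of all roots: 2.8902.
All moduli strictly greater than 1? Yes.
Verdict: Stationary.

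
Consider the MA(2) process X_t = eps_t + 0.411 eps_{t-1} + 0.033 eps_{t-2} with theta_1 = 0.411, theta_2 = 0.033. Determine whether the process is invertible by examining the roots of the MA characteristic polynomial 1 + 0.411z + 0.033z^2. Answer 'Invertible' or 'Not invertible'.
\text{Invertible}

The MA(q) characteristic polynomial is P(z) = 1 + 0.411z + 0.033z^2.
Invertibility requires all roots to lie outside the unit circle, i.e. |z| > 1 for every root.
Set 1 + (0.411) z + (0.033) z^2 = 0, i.e. a z^2 + b z + c = 0 with a = 0.033, b = 0.411, c = 1.
Discriminant D = b^2 - 4ac = (0.411)^2 - 4*(0.033)*1 = 0.168921 - (0.132) = 0.036921.
D >= 0, so the roots are real: z = (-b +/- sqrt(D)) / (2a) = (-0.411 +/- 0.192148) / (0.066).
  z_1 = (-0.411 + 0.192148) / (0.066) = -3.3159,   |z_1| = 3.3159.
  z_2 = (-0.411 - 0.192148) / (0.066) = -9.1386,   |z_2| = 9.1386.
Moduli of all roots: 3.3159, 9.1386.
All moduli strictly greater than 1? Yes.
Verdict: Invertible.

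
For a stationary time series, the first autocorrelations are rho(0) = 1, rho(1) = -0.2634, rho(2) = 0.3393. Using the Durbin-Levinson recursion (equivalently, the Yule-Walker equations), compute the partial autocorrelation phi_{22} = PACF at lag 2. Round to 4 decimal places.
\phi_{22} = 0.2900

The PACF at lag k is phi_{kk}, the last component of the solution
to the Yule-Walker system G_k phi = r_k where
  (G_k)_{ij} = rho(|i - j|), (r_k)_i = rho(i), i,j = 1..k.
Equivalently, Durbin-Levinson gives phi_{kk} iteratively:
  phi_{11} = rho(1)
  phi_{kk} = [rho(k) - sum_{j=1..k-1} phi_{k-1,j} rho(k-j)]
            / [1 - sum_{j=1..k-1} phi_{k-1,j} rho(j)],
  phi_{k,j} = phi_{k-1,j} - phi_{kk} phi_{k-1,k-j},  j = 1..k-1.
Step k = 1:
  phi_11 = rho(1) = -0.2634.
Step k = 2:
  phi_22 = [rho(2) - phi_11 rho(1)] / [1 - phi_11 rho(1)] = [0.3393 - (-0.2634)(-0.2634)] / [1 - (-0.2634)(-0.2634)]
         = 0.26992044 / 0.93062044 = 0.29.
Therefore phi_{22} = 0.2900.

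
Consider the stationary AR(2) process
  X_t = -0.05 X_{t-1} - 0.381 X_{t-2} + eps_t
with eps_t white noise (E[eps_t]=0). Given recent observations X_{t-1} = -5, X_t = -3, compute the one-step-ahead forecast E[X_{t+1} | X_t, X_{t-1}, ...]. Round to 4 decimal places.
E[X_{t+1} \mid \mathcal F_t] = 2.0550

For an AR(p) model X_t = c + sum_i phi_i X_{t-i} + eps_t, the
one-step-ahead conditional mean is
  E[X_{t+1} | X_t, ...] = c + sum_i phi_i X_{t+1-i}.
Substitute known values:
  E[X_{t+1} | ...] = (-0.05) * (-3) + (-0.381) * (-5)
                   = 2.0550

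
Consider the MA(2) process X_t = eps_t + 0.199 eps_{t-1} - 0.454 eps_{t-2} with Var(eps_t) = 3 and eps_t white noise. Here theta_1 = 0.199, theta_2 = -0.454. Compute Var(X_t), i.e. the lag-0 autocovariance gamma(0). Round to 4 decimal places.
\gamma(0) = 3.7372

For an MA(q) process X_t = eps_t + sum_i theta_i eps_{t-i} with
Var(eps_t) = sigma^2, the variance is
  gamma(0) = sigma^2 * (1 + sum_i theta_i^2).
  sum_i theta_i^2 = (0.199)^2 + (-0.454)^2 = 0.039601 + 0.206116 = 0.245717.
  gamma(0) = 3 * (1 + 0.245717) = 3 * 1.245717 = 3.737151, which rounds to 3.7372.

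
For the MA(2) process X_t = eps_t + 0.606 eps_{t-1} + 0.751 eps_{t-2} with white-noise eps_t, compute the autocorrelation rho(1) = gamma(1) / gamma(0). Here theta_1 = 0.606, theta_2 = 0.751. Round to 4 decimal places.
\rho(1) = 0.5494

For an MA(q) process with theta_0 = 1, the autocovariance is
  gamma(k) = sigma^2 * sum_{i=0..q-k} theta_i * theta_{i+k},
and rho(k) = gamma(k) / gamma(0). Sigma^2 cancels.
  numerator   = (1)*(0.606) + (0.606)*(0.751) = 1.061106.
  denominator = (1)^2 + (0.606)^2 + (0.751)^2 = 1.931237.
  rho(1) = 1.061106 / 1.931237 = 0.5494.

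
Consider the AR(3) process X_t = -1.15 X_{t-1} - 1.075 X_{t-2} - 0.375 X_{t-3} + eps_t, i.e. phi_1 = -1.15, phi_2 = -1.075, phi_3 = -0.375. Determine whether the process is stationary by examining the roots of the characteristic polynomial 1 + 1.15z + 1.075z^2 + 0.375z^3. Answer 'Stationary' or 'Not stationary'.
\text{Stationary}

The AR(p) characteristic polynomial is P(z) = 1 + 1.15z + 1.075z^2 + 0.375z^3.
Stationarity requires all roots to lie outside the unit circle, i.e. |z| > 1 for every root.
Degree 3: look for a simple real root z0 first, then factor out (1 - z/z0) and solve the remaining quadratic.
Testing z0 = -2: P(-2) = 1 + (1.15)(-2) + (1.075)(-2)^2 + (0.375)(-2)^3
  = 1 + (-2.3) + (4.3) + (-3) = 0.  So z_0 = -2 is a root, |z_0| = 2.
Divide out the factor (1 + 0.5 z) = (1 - z/z0) (since 1/z0 = -0.5):
  P(z) = (1 + 0.5 z)(1 + (0.65) z + (0.75) z^2)
  [check: z-coef 0.65 - (-0.5) = 1.15; z^2-coef 0.75 - (-0.5)(0.65) = 1.075; z^3-coef -(-0.5)(0.75) = 0.375.]
Remaining roots from the quadratic factor 1 + (0.65) z + (0.75) z^2:
  Set 1 + (0.65) z + (0.75) z^2 = 0, i.e. a z^2 + b z + c = 0 with a = 0.75, b = 0.65, c = 1.
  Discriminant D = b^2 - 4ac = (0.65)^2 - 4*(0.75)*1 = 0.4225 - (3) = -2.5775.
  D < 0, so the roots are the complex-conjugate pair z = (-b +/- i sqrt(-D)) / (2a) = -0.4333 +/- 1.0703i.
  For a conjugate pair |z|^2 = z * conj(z) = (product of roots) = c/a = 1/(0.75) = 1.333333, so |z| = sqrt(1.333333) = 1.1547 for both roots.
Moduli of all roots: 2.0000, 1.1547, 1.1547.
All moduli strictly greater than 1? Yes.
Verdict: Stationary.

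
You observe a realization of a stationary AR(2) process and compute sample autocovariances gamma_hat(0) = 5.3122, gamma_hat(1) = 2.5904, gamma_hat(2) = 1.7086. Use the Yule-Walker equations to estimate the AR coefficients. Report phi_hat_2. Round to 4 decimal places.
\hat\phi_{2} = 0.1100

The Yule-Walker equations for an AR(p) process read, in matrix form,
  Gamma_p phi = r_p,   with   (Gamma_p)_{ij} = gamma(|i - j|),
                       (r_p)_i = gamma(i),   i,j = 1..p.
Substitute the sample gammas (Toeplitz matrix and right-hand side of size 2):
  Gamma_p = [[5.3122, 2.5904], [2.5904, 5.3122]]
  r_p     = [2.5904, 1.7086]
Written out:
  5.3122 phi_1 + 2.5904 phi_2 = 2.5904
  2.5904 phi_1 + 5.3122 phi_2 = 1.7086
Solve by Cramer's rule:
  det = gamma(0)^2 - gamma(1)^2 = (5.3122)^2 - (2.5904)^2 = 28.21946884 - 6.71017216 = 21.50929668
  phi_hat_1 = [gamma(1) gamma(0) - gamma(1) gamma(2)] / det = [(2.5904)(5.3122) - (2.5904)(1.7086)] / 21.50929668 = 9.33476544 / 21.50929668 = 0.434
  phi_hat_2 = [gamma(0) gamma(2) - gamma(1)^2] / det = [(5.3122)(1.7086) - (2.5904)^2] / 21.50929668 = 2.36625276 / 21.50929668 = 0.11
So phi_hat = [0.4340, 0.1100].
Therefore phi_hat_2 = 0.1100.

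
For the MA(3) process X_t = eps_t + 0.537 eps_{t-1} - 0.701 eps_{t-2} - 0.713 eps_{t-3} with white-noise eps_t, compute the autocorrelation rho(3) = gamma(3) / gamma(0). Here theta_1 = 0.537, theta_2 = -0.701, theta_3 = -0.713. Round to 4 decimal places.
\rho(3) = -0.3116

For an MA(q) process with theta_0 = 1, the autocovariance is
  gamma(k) = sigma^2 * sum_{i=0..q-k} theta_i * theta_{i+k},
and rho(k) = gamma(k) / gamma(0). Sigma^2 cancels.
  numerator   = (1)*(-0.713) = -0.713.
  denominator = (1)^2 + (0.537)^2 + (-0.701)^2 + (-0.713)^2 = 2.288139.
  rho(3) = -0.713 / 2.288139 = -0.3116.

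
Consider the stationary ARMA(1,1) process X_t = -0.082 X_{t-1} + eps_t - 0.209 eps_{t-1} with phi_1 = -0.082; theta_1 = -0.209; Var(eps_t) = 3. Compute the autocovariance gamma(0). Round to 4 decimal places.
\gamma(0) = 3.2558

Multiply the model equation by X_{t-k} and take expectations. With theta_0 = psi_0 = 1 and psi_j the MA(infinity) weights, this gives
  gamma(k) - sum_i phi_i gamma(k-i) = c_k,
  c_k = sigma^2 * sum_{j=k..q} theta_j psi_{j-k}   (c_k = 0 for k > q),
using gamma(-m) = gamma(m).
psi-weights needed (psi_j = theta_j + sum_i phi_i psi_{j-i}):
  psi_1 = theta_1 + phi_1 = -0.209 + (-0.082) = -0.291
Right-hand sides:
  c_0 = sigma^2 (1 + theta_1 psi_1) = 3 * (1 + (-0.209)(-0.291)) = 3 * 1.060819 = 3.182457
  c_1 = sigma^2 theta_1 = 3 * (-0.209) = -0.627
  c_2 = 0
Equations for k = 0 and k = 1 (AR order 1):
  gamma(0) = phi_1 gamma(1) + c_0
  gamma(1) = phi_1 gamma(0) + c_1
Substituting the second into the first: gamma(0) (1 - phi_1^2) = c_0 + phi_1 c_1, so
  gamma(0) = (c_0 + phi_1 c_1) / (1 - phi_1^2) = (3.182457 + (-0.082)(-0.627)) / (1 - (-0.082)^2) = 3.233871 / 0.993276 = 3.255763.
Therefore gamma(0) = 3.2558 (to 4 decimal places).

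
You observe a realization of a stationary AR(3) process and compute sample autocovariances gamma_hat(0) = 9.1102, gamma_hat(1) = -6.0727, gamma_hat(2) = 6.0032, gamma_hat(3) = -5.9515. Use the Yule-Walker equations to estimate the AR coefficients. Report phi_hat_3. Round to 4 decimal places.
\hat\phi_{3} = -0.2670

The Yule-Walker equations for an AR(p) process read, in matrix form,
  Gamma_p phi = r_p,   with   (Gamma_p)_{ij} = gamma(|i - j|),
                       (r_p)_i = gamma(i),   i,j = 1..p.
Substitute the sample gammas (Toeplitz matrix and right-hand side of size 3):
  Gamma_p = [[9.1102, -6.0727, 6.0032], [-6.0727, 9.1102, -6.0727], [6.0032, -6.0727, 9.1102]]
  r_p     = [-6.0727, 6.0032, -5.9515]
Written out (R1..R3):
  (R1) 9.1102 phi_1 - 6.0727 phi_2 + 6.0032 phi_3 = -6.0727
  (R2) -6.0727 phi_1 + 9.1102 phi_2 - 6.0727 phi_3 = 6.0032
  (R3) 6.0032 phi_1 - 6.0727 phi_2 + 9.1102 phi_3 = -5.9515
Gaussian elimination:
  R2 <- R2 - (-6.0727/9.1102) R1 = R2 - (-0.666583) R1:  5.062244 phi_2 - 2.071072 phi_3 = 1.955244
  R3 <- R3 - (6.0032/9.1102) R1 = R3 - (0.658954) R1:  -2.071072 phi_2 + 5.154369 phi_3 = -1.949872
  R3 <- R3 - (-2.071072/5.062244) R2 = R3 - (-0.409121) R2:  4.30705 phi_3 = -1.14994
Back-substitution:
  phi_hat_3 = -1.14994 / 4.30705 = -0.26699
  phi_hat_2 = (1.955244 - (-2.071072)(-0.26699)) / 5.062244 = 0.277009
  phi_hat_1 = (-6.0727 - (-6.0727)(0.277009) - (6.0032)(-0.26699)) / 9.1102 = -0.305999
So phi_hat = [-0.3060, 0.2770, -0.2670].
Therefore phi_hat_3 = -0.2670.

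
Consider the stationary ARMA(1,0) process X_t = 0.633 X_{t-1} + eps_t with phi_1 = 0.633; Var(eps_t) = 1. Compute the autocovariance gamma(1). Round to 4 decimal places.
\gamma(1) = 1.0562

Multiply the model equation by X_{t-k} and take expectations. With theta_0 = psi_0 = 1 and psi_j the MA(infinity) weights, this gives
  gamma(k) - sum_i phi_i gamma(k-i) = c_k,
  c_k = sigma^2 * sum_{j=k..q} theta_j psi_{j-k}   (c_k = 0 for k > q),
using gamma(-m) = gamma(m).
Pure AR (q = 0): c_0 = sigma^2 = 1, c_k = 0 for k >= 1.
Equations for k = 0 and k = 1 (AR order 1):
  gamma(0) = phi_1 gamma(1) + c_0
  gamma(1) = phi_1 gamma(0) + c_1
Substituting the second into the first: gamma(0) (1 - phi_1^2) = c_0 + phi_1 c_1, so
  gamma(0) = c_0 / (1 - phi_1^2) = 1 / (1 - (0.633)^2) = 1 / 0.599311 = 1.668583.
  gamma(1) = phi_1 gamma(0) = (0.633)(1.668583) = 1.056213.
Therefore gamma(1) = 1.0562 (to 4 decimal places).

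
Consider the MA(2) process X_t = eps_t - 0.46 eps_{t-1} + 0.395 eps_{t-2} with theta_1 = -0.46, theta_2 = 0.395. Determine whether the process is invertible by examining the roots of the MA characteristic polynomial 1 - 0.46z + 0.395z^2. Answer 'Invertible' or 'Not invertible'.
\text{Invertible}

The MA(q) characteristic polynomial is P(z) = 1 - 0.46z + 0.395z^2.
Invertibility requires all roots to lie outside the unit circle, i.e. |z| > 1 for every root.
Set 1 + (-0.46) z + (0.395) z^2 = 0, i.e. a z^2 + b z + c = 0 with a = 0.395, b = -0.46, c = 1.
Discriminant D = b^2 - 4ac = (-0.46)^2 - 4*(0.395)*1 = 0.2116 - (1.58) = -1.3684.
D < 0, so the roots are the complex-conjugate pair z = (-b +/- i sqrt(-D)) / (2a) = 0.5823 +/- 1.4807i.
For a conjugate pair |z|^2 = z * conj(z) = (product of roots) = c/a = 1/(0.395) = 2.531646, so |z| = sqrt(2.531646) = 1.5911 for both roots.
Moduli of all roots: 1.5911, 1.5911.
All moduli strictly greater than 1? Yes.
Verdict: Invertible.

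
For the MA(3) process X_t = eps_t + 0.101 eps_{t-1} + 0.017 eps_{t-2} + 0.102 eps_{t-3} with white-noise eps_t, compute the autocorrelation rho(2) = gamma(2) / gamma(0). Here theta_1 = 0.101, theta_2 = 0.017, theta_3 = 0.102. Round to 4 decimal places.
\rho(2) = 0.0267

For an MA(q) process with theta_0 = 1, the autocovariance is
  gamma(k) = sigma^2 * sum_{i=0..q-k} theta_i * theta_{i+k},
and rho(k) = gamma(k) / gamma(0). Sigma^2 cancels.
  numerator   = (1)*(0.017) + (0.101)*(0.102) = 0.027302.
  denominator = (1)^2 + (0.101)^2 + (0.017)^2 + (0.102)^2 = 1.020894.
  rho(2) = 0.027302 / 1.020894 = 0.0267.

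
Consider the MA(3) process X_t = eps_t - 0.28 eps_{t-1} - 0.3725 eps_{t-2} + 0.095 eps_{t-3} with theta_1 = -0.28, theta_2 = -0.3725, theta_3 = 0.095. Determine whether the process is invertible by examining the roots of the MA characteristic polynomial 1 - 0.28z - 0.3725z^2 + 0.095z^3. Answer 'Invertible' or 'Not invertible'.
\text{Invertible}

The MA(q) characteristic polynomial is P(z) = 1 - 0.28z - 0.3725z^2 + 0.095z^3.
Invertibility requires all roots to lie outside the unit circle, i.e. |z| > 1 for every root.
Degree 3: look for a simple real root z0 first, then factor out (1 - z/z0) and solve the remaining quadratic.
Testing z0 = 4: P(4) = 1 + (-0.28)(4) + (-0.3725)(4)^2 + (0.095)(4)^3
  = 1 + (-1.12) + (-5.96) + (6.08) = 0.  So z_0 = 4 is a root, |z_0| = 4.
Divide out the factor (1 - 0.25 z) = (1 - z/z0) (since 1/z0 = 0.25):
  P(z) = (1 - 0.25 z)(1 + (-0.03) z + (-0.38) z^2)
  [check: z-coef -0.03 - (0.25) = -0.28; z^2-coef -0.38 - (0.25)(-0.03) = -0.3725; z^3-coef -(0.25)(-0.38) = 0.095.]
Remaining roots from the quadratic factor 1 + (-0.03) z + (-0.38) z^2:
  Set 1 + (-0.03) z + (-0.38) z^2 = 0, i.e. a z^2 + b z + c = 0 with a = -0.38, b = -0.03, c = 1.
  Discriminant D = b^2 - 4ac = (-0.03)^2 - 4*(-0.38)*1 = 0.0009 - (-1.52) = 1.5209.
  D >= 0, so the roots are real: z = (-b +/- sqrt(D)) / (2a) = (0.03 +/- 1.233248) / (-0.76).
    z_1 = (0.03 + 1.233248) / (-0.76) = -1.6622,   |z_1| = 1.6622.
    z_2 = (0.03 - 1.233248) / (-0.76) = 1.5832,   |z_2| = 1.5832.
Moduli of all roots: 4.0000, 1.6622, 1.5832.
All moduli strictly greater than 1? Yes.
Verdict: Invertible.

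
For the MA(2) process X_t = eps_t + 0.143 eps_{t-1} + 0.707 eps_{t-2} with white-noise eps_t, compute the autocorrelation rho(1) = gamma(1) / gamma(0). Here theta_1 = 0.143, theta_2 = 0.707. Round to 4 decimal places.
\rho(1) = 0.1606

For an MA(q) process with theta_0 = 1, the autocovariance is
  gamma(k) = sigma^2 * sum_{i=0..q-k} theta_i * theta_{i+k},
and rho(k) = gamma(k) / gamma(0). Sigma^2 cancels.
  numerator   = (1)*(0.143) + (0.143)*(0.707) = 0.244101.
  denominator = (1)^2 + (0.143)^2 + (0.707)^2 = 1.520298.
  rho(1) = 0.244101 / 1.520298 = 0.1606.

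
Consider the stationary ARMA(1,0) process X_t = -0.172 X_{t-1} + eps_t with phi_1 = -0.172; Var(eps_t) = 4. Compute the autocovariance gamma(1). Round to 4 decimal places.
\gamma(1) = -0.7090

Multiply the model equation by X_{t-k} and take expectations. With theta_0 = psi_0 = 1 and psi_j the MA(infinity) weights, this gives
  gamma(k) - sum_i phi_i gamma(k-i) = c_k,
  c_k = sigma^2 * sum_{j=k..q} theta_j psi_{j-k}   (c_k = 0 for k > q),
using gamma(-m) = gamma(m).
Pure AR (q = 0): c_0 = sigma^2 = 4, c_k = 0 for k >= 1.
Equations for k = 0 and k = 1 (AR order 1):
  gamma(0) = phi_1 gamma(1) + c_0
  gamma(1) = phi_1 gamma(0) + c_1
Substituting the second into the first: gamma(0) (1 - phi_1^2) = c_0 + phi_1 c_1, so
  gamma(0) = c_0 / (1 - phi_1^2) = 4 / (1 - (-0.172)^2) = 4 / 0.970416 = 4.121944.
  gamma(1) = phi_1 gamma(0) = (-0.172)(4.121944) = -0.708974.
Therefore gamma(1) = -0.7090 (to 4 decimal places).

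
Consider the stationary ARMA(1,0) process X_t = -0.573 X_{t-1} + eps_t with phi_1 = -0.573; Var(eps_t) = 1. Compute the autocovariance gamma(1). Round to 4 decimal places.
\gamma(1) = -0.8531

Multiply the model equation by X_{t-k} and take expectations. With theta_0 = psi_0 = 1 and psi_j the MA(infinity) weights, this gives
  gamma(k) - sum_i phi_i gamma(k-i) = c_k,
  c_k = sigma^2 * sum_{j=k..q} theta_j psi_{j-k}   (c_k = 0 for k > q),
using gamma(-m) = gamma(m).
Pure AR (q = 0): c_0 = sigma^2 = 1, c_k = 0 for k >= 1.
Equations for k = 0 and k = 1 (AR order 1):
  gamma(0) = phi_1 gamma(1) + c_0
  gamma(1) = phi_1 gamma(0) + c_1
Substituting the second into the first: gamma(0) (1 - phi_1^2) = c_0 + phi_1 c_1, so
  gamma(0) = c_0 / (1 - phi_1^2) = 1 / (1 - (-0.573)^2) = 1 / 0.671671 = 1.488824.
  gamma(1) = phi_1 gamma(0) = (-0.573)(1.488824) = -0.853096.
Therefore gamma(1) = -0.8531 (to 4 decimal places).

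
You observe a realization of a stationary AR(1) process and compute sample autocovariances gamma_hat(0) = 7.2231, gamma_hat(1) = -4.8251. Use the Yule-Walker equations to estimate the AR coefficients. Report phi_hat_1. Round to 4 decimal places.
\hat\phi_{1} = -0.6680

The Yule-Walker equations for an AR(p) process read, in matrix form,
  Gamma_p phi = r_p,   with   (Gamma_p)_{ij} = gamma(|i - j|),
                       (r_p)_i = gamma(i),   i,j = 1..p.
Substitute the sample gammas (Toeplitz matrix and right-hand side of size 1):
  Gamma_p = [[7.2231]]
  r_p     = [-4.8251]
With p = 1 this is the single equation gamma(0) phi_1 = gamma(1):
  phi_hat_1 = gamma(1) / gamma(0) = -4.8251 / 7.2231 = -0.6680.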